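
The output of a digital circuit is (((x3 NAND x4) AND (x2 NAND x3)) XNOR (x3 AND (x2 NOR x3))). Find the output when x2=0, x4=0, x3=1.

Substituting: (((1 NAND 0) AND (0 NAND 1)) XNOR (1 AND (0 NOR 1)))
= 0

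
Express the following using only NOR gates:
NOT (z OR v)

(((z NOR v) NOR (z NOR v)) NOR ((z NOR v) NOR (z NOR v)))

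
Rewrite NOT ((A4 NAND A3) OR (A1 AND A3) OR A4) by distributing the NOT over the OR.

NOT (A4 NAND A3) AND NOT (A1 AND A3) AND NOT A4
De Morgan's: NOT(OR of terms) = AND of negations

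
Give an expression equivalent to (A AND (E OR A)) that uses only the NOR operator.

((A NOR A) NOR (((E NOR A) NOR (E NOR A)) NOR ((E NOR A) NOR (E NOR A))))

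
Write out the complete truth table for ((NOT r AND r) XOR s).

s | r | Output
--------------
0 | 0 | 0
0 | 1 | 0
1 | 0 | 1
1 | 1 | 1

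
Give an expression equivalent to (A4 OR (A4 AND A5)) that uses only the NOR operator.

((A4 NOR ((A4 NOR A4) NOR (A5 NOR A5))) NOR (A4 NOR ((A4 NOR A4) NOR (A5 NOR A5))))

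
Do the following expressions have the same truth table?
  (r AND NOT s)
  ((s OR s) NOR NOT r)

Yes, they are equivalent — the two output columns agree on all 4 assignments:
r | s | Expression 1 | Expression 2
-----------------------------------
0 | 0 | 0 | 0
0 | 1 | 0 | 0
1 | 0 | 1 | 1
1 | 1 | 0 | 0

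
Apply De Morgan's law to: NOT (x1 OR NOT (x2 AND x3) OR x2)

NOT x1 AND (x2 AND x3) AND NOT x2
De Morgan's: NOT(OR of terms) = AND of negations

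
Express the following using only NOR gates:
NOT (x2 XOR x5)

(((((x2 NOR x5) NOR (x2 NOR x5)) NOR ((x2 NOR x5) NOR (x2 NOR x5))) NOR ((((x2 NOR x2) NOR (x5 NOR x5)) NOR ((x2 NOR x2) NOR (x5 NOR x5))) NOR (((x2 NOR x2) NOR (x5 NOR x5)) NOR ((x2 NOR x2) NOR (x5 NOR x5))))) NOR ((((x2 NOR x5) NOR (x2 NOR x5)) NOR ((x2 NOR x5) NOR (x2 NOR x5))) NOR ((((x2 NOR x2) NOR (x5 NOR x5)) NOR ((x2 NOR x2) NOR (x5 NOR x5))) NOR (((x2 NOR x2) NOR (x5 NOR x5)) NOR ((x2 NOR x2) NOR (x5 NOR x5))))))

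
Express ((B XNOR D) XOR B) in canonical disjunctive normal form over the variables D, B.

(NOT D AND NOT B) OR (NOT D AND B)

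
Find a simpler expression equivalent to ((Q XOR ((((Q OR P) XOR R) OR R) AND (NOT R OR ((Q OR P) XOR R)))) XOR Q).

By XOR self-cancellation ((E XOR v) XOR v = E) then distribution ((E OR v) AND (E OR NOT v) = E):
= ((Q OR P) XOR R)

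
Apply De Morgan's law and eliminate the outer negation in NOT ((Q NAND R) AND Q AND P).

NOT (Q NAND R) OR NOT Q OR NOT P
De Morgan's: NOT(AND of terms) = OR of negations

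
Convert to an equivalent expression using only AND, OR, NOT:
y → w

NOT y OR w
(Implication elimination: A → B = NOT A OR B)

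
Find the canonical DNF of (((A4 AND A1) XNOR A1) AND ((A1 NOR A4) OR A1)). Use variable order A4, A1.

(NOT A4 AND NOT A1) OR (A4 AND A1)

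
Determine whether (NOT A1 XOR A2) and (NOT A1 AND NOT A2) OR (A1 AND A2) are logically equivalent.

Yes, they are equivalent — the two output columns agree on all 4 assignments:
A1 | A2 | Expression 1 | Expression 2
-------------------------------------
0 | 0 | 1 | 1
0 | 1 | 0 | 0
1 | 0 | 0 | 0
1 | 1 | 1 | 1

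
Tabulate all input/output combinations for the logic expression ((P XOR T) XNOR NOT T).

T | P | Output
--------------
0 | 0 | 0
0 | 1 | 1
1 | 0 | 0
1 | 1 | 1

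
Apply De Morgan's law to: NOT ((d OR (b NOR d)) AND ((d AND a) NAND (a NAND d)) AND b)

NOT (d OR (b NOR d)) OR NOT ((d AND a) NAND (a NAND d)) OR NOT b
De Morgan's: NOT(AND of terms) = OR of negations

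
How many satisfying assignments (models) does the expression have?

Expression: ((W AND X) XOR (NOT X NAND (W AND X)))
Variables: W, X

Satisfying assignments: (0,0), (0,1), (1,0)
Count: 3 out of 4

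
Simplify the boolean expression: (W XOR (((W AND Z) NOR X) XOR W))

By XOR self-cancellation ((E XOR v) XOR v = E):
= ((W AND Z) NOR X)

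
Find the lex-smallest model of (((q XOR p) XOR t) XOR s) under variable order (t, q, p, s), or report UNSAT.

t=0, q=0, p=0, s=1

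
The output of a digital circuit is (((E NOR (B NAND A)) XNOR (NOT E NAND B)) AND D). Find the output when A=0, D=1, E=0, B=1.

Substituting: (((0 NOR (1 NAND 0)) XNOR (NOT 0 NAND 1)) AND 1)
= 1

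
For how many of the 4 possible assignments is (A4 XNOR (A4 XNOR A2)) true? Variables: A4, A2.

Satisfying assignments: (0,1), (1,1)
Count: 2 out of 4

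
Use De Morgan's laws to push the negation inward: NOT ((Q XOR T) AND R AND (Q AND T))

NOT (Q XOR T) OR NOT R OR NOT (Q AND T)
De Morgan's: NOT(AND of terms) = OR of negations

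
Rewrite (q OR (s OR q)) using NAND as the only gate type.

((q NAND q) NAND (((s NAND s) NAND (q NAND q)) NAND ((s NAND s) NAND (q NAND q))))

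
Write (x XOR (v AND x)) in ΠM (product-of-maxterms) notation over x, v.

ΠM(0, 1, 3) = (x OR v) AND (x OR NOT v) AND (NOT x OR NOT v)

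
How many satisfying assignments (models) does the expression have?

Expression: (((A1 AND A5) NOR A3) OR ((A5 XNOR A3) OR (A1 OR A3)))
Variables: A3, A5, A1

Satisfying assignments: (0,0,0), (0,0,1), (0,1,0), (0,1,1), (1,0,0), (1,0,1), (1,1,0), (1,1,1)
Count: 8 out of 8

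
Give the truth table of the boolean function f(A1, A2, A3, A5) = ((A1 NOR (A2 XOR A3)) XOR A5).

A1 | A2 | A3 | A5 | Output
--------------------------
0 | 0 | 0 | 0 | 1
0 | 0 | 0 | 1 | 0
0 | 0 | 1 | 0 | 0
0 | 0 | 1 | 1 | 1
0 | 1 | 0 | 0 | 0
0 | 1 | 0 | 1 | 1
0 | 1 | 1 | 0 | 1
0 | 1 | 1 | 1 | 0
1 | 0 | 0 | 0 | 0
1 | 0 | 0 | 1 | 1
1 | 0 | 1 | 0 | 0
1 | 0 | 1 | 1 | 1
1 | 1 | 0 | 0 | 0
1 | 1 | 0 | 1 | 1
1 | 1 | 1 | 0 | 0
1 | 1 | 1 | 1 | 1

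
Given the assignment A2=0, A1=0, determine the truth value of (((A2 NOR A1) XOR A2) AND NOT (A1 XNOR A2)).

Substituting: (((0 NOR 0) XOR 0) AND NOT (0 XNOR 0))
= 0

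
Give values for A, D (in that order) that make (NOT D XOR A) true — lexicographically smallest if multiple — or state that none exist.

A=0, D=0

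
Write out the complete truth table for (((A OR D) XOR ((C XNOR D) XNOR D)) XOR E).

E | C | A | D | Output
----------------------
0 | 0 | 0 | 0 | 0
0 | 0 | 0 | 1 | 1
0 | 0 | 1 | 0 | 1
0 | 0 | 1 | 1 | 1
0 | 1 | 0 | 0 | 1
0 | 1 | 0 | 1 | 0
0 | 1 | 1 | 0 | 0
0 | 1 | 1 | 1 | 0
1 | 0 | 0 | 0 | 1
1 | 0 | 0 | 1 | 0
1 | 0 | 1 | 0 | 0
1 | 0 | 1 | 1 | 0
1 | 1 | 0 | 0 | 0
1 | 1 | 0 | 1 | 1
1 | 1 | 1 | 0 | 1
1 | 1 | 1 | 1 | 1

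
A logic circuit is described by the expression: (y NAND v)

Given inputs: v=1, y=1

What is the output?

Substituting: (1 NAND 1)
= 0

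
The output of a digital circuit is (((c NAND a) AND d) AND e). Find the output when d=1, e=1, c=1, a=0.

Substituting: (((1 NAND 0) AND 1) AND 1)
= 1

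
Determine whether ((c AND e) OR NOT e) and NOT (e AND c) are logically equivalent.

No. Counterexample: with c=0, e=1, Expression 1 = 0 but Expression 2 = 1.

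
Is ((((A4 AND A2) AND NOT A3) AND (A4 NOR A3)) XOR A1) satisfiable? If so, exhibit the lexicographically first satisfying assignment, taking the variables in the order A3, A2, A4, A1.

A3=0, A2=0, A4=0, A1=1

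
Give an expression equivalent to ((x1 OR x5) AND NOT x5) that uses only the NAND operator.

((((x1 NAND x1) NAND (x5 NAND x5)) NAND (x5 NAND x5)) NAND (((x1 NAND x1) NAND (x5 NAND x5)) NAND (x5 NAND x5)))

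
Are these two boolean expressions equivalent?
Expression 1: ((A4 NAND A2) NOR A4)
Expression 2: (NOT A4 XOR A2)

No. Counterexample: with A2=0, A4=0, Expression 1 = 0 but Expression 2 = 1.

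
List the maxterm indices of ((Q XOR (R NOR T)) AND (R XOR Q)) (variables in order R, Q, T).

ΠM(0, 1, 2, 4, 5, 6, 7) = (R OR Q OR T) AND (R OR Q OR NOT T) AND (R OR NOT Q OR T) AND (NOT R OR Q OR T) AND (NOT R OR Q OR NOT T) AND (NOT R OR NOT Q OR T) AND (NOT R OR NOT Q OR NOT T)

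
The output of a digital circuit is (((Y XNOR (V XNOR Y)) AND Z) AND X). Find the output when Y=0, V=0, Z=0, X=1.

Substituting: (((0 XNOR (0 XNOR 0)) AND 0) AND 1)
= 0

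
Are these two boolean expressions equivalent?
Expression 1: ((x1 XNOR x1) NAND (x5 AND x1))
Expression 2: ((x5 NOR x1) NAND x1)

No. Counterexample: with x1=1, x5=1, Expression 1 = 0 but Expression 2 = 1.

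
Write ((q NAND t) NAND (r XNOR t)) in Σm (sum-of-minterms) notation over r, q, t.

Σm(1, 3, 4, 6, 7) = (NOT r AND NOT q AND t) OR (NOT r AND q AND t) OR (r AND NOT q AND NOT t) OR (r AND q AND NOT t) OR (r AND q AND t)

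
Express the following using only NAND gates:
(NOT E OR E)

(((E NAND E) NAND (E NAND E)) NAND (E NAND E))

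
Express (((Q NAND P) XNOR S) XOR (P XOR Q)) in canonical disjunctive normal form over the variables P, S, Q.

(NOT P AND NOT S AND Q) OR (NOT P AND S AND NOT Q) OR (P AND NOT S AND NOT Q) OR (P AND NOT S AND Q)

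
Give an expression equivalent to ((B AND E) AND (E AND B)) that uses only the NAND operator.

((((B NAND E) NAND (B NAND E)) NAND ((E NAND B) NAND (E NAND B))) NAND (((B NAND E) NAND (B NAND E)) NAND ((E NAND B) NAND (E NAND B))))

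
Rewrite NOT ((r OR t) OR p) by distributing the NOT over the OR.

NOT (r OR t) AND NOT p
De Morgan's: NOT(OR of terms) = AND of negations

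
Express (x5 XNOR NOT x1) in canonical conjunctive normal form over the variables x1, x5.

(x1 OR x5) AND (NOT x1 OR NOT x5)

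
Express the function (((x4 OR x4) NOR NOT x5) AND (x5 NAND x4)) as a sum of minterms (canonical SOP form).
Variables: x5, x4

Σm(2) = (x5 AND NOT x4)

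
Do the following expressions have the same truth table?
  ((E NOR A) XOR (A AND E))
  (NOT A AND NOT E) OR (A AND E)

Yes, they are equivalent — the two output columns agree on all 4 assignments:
A | E | Expression 1 | Expression 2
-----------------------------------
0 | 0 | 1 | 1
0 | 1 | 0 | 0
1 | 0 | 0 | 0
1 | 1 | 1 | 1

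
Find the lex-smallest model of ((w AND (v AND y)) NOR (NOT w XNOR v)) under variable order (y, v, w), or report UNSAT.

y=0, v=0, w=0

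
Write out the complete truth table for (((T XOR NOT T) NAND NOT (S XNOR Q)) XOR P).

P | Q | T | S | Output
----------------------
0 | 0 | 0 | 0 | 1
0 | 0 | 0 | 1 | 0
0 | 0 | 1 | 0 | 1
0 | 0 | 1 | 1 | 0
0 | 1 | 0 | 0 | 0
0 | 1 | 0 | 1 | 1
0 | 1 | 1 | 0 | 0
0 | 1 | 1 | 1 | 1
1 | 0 | 0 | 0 | 0
1 | 0 | 0 | 1 | 1
1 | 0 | 1 | 0 | 0
1 | 0 | 1 | 1 | 1
1 | 1 | 0 | 0 | 1
1 | 1 | 0 | 1 | 0
1 | 1 | 1 | 0 | 1
1 | 1 | 1 | 1 | 0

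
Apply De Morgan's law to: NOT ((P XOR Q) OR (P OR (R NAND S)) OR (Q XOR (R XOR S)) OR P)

NOT (P XOR Q) AND NOT (P OR (R NAND S)) AND NOT (Q XOR (R XOR S)) AND NOT P
De Morgan's: NOT(OR of terms) = AND of negations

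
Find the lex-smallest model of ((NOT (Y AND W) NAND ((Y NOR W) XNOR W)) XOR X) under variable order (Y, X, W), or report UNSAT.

Y=0, X=0, W=0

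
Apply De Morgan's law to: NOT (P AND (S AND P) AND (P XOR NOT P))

NOT P OR NOT (S AND P) OR NOT (P XOR NOT P)
De Morgan's: NOT(AND of terms) = OR of negations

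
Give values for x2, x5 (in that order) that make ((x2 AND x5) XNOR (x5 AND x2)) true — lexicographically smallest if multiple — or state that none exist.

x2=0, x5=0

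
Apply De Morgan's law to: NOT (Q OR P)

NOT Q AND NOT P
De Morgan's: NOT(OR of terms) = AND of negations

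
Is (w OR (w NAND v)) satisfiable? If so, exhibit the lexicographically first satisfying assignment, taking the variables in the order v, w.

v=0, w=0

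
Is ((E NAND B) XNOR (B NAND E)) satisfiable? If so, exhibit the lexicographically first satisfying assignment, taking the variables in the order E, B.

E=0, B=0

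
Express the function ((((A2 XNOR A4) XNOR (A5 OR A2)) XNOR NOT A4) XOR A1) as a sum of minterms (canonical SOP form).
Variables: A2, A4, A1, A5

Σm(1, 2, 5, 6, 10, 11, 14, 15) = (NOT A2 AND NOT A4 AND NOT A1 AND A5) OR (NOT A2 AND NOT A4 AND A1 AND NOT A5) OR (NOT A2 AND A4 AND NOT A1 AND A5) OR (NOT A2 AND A4 AND A1 AND NOT A5) OR (A2 AND NOT A4 AND A1 AND NOT A5) OR (A2 AND NOT A4 AND A1 AND A5) OR (A2 AND A4 AND A1 AND NOT A5) OR (A2 AND A4 AND A1 AND A5)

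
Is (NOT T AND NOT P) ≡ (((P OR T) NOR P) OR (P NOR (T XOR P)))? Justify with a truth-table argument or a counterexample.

Yes, they are equivalent — the two output columns agree on all 4 assignments:
T | P | Expression 1 | Expression 2
-----------------------------------
0 | 0 | 1 | 1
0 | 1 | 0 | 0
1 | 0 | 0 | 0
1 | 1 | 0 | 0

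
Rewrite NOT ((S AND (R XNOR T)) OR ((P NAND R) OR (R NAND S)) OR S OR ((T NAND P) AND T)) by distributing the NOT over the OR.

NOT (S AND (R XNOR T)) AND NOT ((P NAND R) OR (R NAND S)) AND NOT S AND NOT ((T NAND P) AND T)
De Morgan's: NOT(OR of terms) = AND of negations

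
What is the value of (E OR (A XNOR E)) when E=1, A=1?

Substituting: (1 OR (1 XNOR 1))
= 1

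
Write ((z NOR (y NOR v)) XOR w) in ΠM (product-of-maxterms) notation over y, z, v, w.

ΠM(0, 3, 4, 6, 9, 11, 12, 14) = (y OR z OR v OR w) AND (y OR z OR NOT v OR NOT w) AND (y OR NOT z OR v OR w) AND (y OR NOT z OR NOT v OR w) AND (NOT y OR z OR v OR NOT w) AND (NOT y OR z OR NOT v OR NOT w) AND (NOT y OR NOT z OR v OR w) AND (NOT y OR NOT z OR NOT v OR w)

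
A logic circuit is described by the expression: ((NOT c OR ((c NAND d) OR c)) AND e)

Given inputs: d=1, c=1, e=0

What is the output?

Substituting: ((NOT 1 OR ((1 NAND 1) OR 1)) AND 0)
= 0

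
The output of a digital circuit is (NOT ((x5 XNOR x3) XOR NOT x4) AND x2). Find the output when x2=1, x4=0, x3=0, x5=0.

Substituting: (NOT ((0 XNOR 0) XOR NOT 0) AND 1)
= 1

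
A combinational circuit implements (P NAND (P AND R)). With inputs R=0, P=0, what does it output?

Substituting: (0 NAND (0 AND 0))
= 1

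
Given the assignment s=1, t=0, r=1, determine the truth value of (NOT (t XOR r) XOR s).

Substituting: (NOT (0 XOR 1) XOR 1)
= 1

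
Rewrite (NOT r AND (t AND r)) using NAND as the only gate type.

(((r NAND r) NAND ((t NAND r) NAND (t NAND r))) NAND ((r NAND r) NAND ((t NAND r) NAND (t NAND r))))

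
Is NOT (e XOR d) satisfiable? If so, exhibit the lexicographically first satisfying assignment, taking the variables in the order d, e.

d=0, e=0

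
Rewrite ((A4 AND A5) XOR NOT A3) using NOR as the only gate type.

((((((A4 NOR A4) NOR (A5 NOR A5)) NOR (A3 NOR A3)) NOR (((A4 NOR A4) NOR (A5 NOR A5)) NOR (A3 NOR A3))) NOR ((((A4 NOR A4) NOR (A5 NOR A5)) NOR (A3 NOR A3)) NOR (((A4 NOR A4) NOR (A5 NOR A5)) NOR (A3 NOR A3)))) NOR ((((((A4 NOR A4) NOR (A5 NOR A5)) NOR ((A4 NOR A4) NOR (A5 NOR A5))) NOR ((A3 NOR A3) NOR (A3 NOR A3))) NOR ((((A4 NOR A4) NOR (A5 NOR A5)) NOR ((A4 NOR A4) NOR (A5 NOR A5))) NOR ((A3 NOR A3) NOR (A3 NOR A3)))) NOR (((((A4 NOR A4) NOR (A5 NOR A5)) NOR ((A4 NOR A4) NOR (A5 NOR A5))) NOR ((A3 NOR A3) NOR (A3 NOR A3))) NOR ((((A4 NOR A4) NOR (A5 NOR A5)) NOR ((A4 NOR A4) NOR (A5 NOR A5))) NOR ((A3 NOR A3) NOR (A3 NOR A3))))))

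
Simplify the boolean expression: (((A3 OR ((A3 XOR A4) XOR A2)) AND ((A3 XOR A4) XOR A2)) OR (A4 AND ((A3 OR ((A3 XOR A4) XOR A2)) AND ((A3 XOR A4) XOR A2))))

By absorption (E OR (E AND v) = E) then absorption (E AND (E OR v) = E):
= ((A3 XOR A4) XOR A2)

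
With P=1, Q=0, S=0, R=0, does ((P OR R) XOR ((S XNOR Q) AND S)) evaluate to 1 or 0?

Substituting: ((1 OR 0) XOR ((0 XNOR 0) AND 0))
= 1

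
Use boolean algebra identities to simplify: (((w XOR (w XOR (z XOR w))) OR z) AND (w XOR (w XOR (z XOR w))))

By absorption (E AND (E OR v) = E) then XOR self-cancellation ((E XOR v) XOR v = E):
= (z XOR w)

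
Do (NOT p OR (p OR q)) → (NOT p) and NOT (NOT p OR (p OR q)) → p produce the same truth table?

No, Inverse is not equivalent to original (counterexample: p=1, r=0, q=0)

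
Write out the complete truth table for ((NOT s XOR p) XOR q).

p | s | q | Output
------------------
0 | 0 | 0 | 1
0 | 0 | 1 | 0
0 | 1 | 0 | 0
0 | 1 | 1 | 1
1 | 0 | 0 | 0
1 | 0 | 1 | 1
1 | 1 | 0 | 1
1 | 1 | 1 | 0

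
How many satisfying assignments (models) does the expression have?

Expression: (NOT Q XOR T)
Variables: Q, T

Satisfying assignments: (0,0), (1,1)
Count: 2 out of 4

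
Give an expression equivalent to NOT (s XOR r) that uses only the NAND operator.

(((s NAND (s NAND r)) NAND (r NAND (s NAND r))) NAND ((s NAND (s NAND r)) NAND (r NAND (s NAND r))))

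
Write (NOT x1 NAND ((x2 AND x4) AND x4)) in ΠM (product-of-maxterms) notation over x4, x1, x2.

ΠM(5) = (NOT x4 OR x1 OR NOT x2)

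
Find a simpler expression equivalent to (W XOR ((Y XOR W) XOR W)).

By XOR self-cancellation ((E XOR v) XOR v = E):
= (Y XOR W)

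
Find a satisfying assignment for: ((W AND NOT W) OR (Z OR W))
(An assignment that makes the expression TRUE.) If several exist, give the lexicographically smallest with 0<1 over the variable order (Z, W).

Z=0, W=1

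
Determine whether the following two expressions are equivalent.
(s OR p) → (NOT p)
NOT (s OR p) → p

No, Inverse is not equivalent to original (counterexample: p=0, s=0)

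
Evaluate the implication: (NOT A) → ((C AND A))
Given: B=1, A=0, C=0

Antecedent (NOT A) = 1; consequent ((C AND A)) = 0.
1 → 0 = 0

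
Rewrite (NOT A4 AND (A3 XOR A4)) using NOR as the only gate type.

(((A4 NOR A4) NOR (A4 NOR A4)) NOR (((((A3 NOR A4) NOR (A3 NOR A4)) NOR ((A3 NOR A4) NOR (A3 NOR A4))) NOR ((((A3 NOR A3) NOR (A4 NOR A4)) NOR ((A3 NOR A3) NOR (A4 NOR A4))) NOR (((A3 NOR A3) NOR (A4 NOR A4)) NOR ((A3 NOR A3) NOR (A4 NOR A4))))) NOR ((((A3 NOR A4) NOR (A3 NOR A4)) NOR ((A3 NOR A4) NOR (A3 NOR A4))) NOR ((((A3 NOR A3) NOR (A4 NOR A4)) NOR ((A3 NOR A3) NOR (A4 NOR A4))) NOR (((A3 NOR A3) NOR (A4 NOR A4)) NOR ((A3 NOR A3) NOR (A4 NOR A4)))))))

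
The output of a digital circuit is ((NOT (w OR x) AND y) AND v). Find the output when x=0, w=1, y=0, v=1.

Substituting: ((NOT (1 OR 0) AND 0) AND 1)
= 0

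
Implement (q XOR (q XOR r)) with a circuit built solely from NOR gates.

((((q NOR ((((q NOR r) NOR (q NOR r)) NOR ((q NOR r) NOR (q NOR r))) NOR ((((q NOR q) NOR (r NOR r)) NOR ((q NOR q) NOR (r NOR r))) NOR (((q NOR q) NOR (r NOR r)) NOR ((q NOR q) NOR (r NOR r)))))) NOR (q NOR ((((q NOR r) NOR (q NOR r)) NOR ((q NOR r) NOR (q NOR r))) NOR ((((q NOR q) NOR (r NOR r)) NOR ((q NOR q) NOR (r NOR r))) NOR (((q NOR q) NOR (r NOR r)) NOR ((q NOR q) NOR (r NOR r))))))) NOR ((q NOR ((((q NOR r) NOR (q NOR r)) NOR ((q NOR r) NOR (q NOR r))) NOR ((((q NOR q) NOR (r NOR r)) NOR ((q NOR q) NOR (r NOR r))) NOR (((q NOR q) NOR (r NOR r)) NOR ((q NOR q) NOR (r NOR r)))))) NOR (q NOR ((((q NOR r) NOR (q NOR r)) NOR ((q NOR r) NOR (q NOR r))) NOR ((((q NOR q) NOR (r NOR r)) NOR ((q NOR q) NOR (r NOR r))) NOR (((q NOR q) NOR (r NOR r)) NOR ((q NOR q) NOR (r NOR r)))))))) NOR ((((q NOR q) NOR (((((q NOR r) NOR (q NOR r)) NOR ((q NOR r) NOR (q NOR r))) NOR ((((q NOR q) NOR (r NOR r)) NOR ((q NOR q) NOR (r NOR r))) NOR (((q NOR q) NOR (r NOR r)) NOR ((q NOR q) NOR (r NOR r))))) NOR ((((q NOR r) NOR (q NOR r)) NOR ((q NOR r) NOR (q NOR r))) NOR ((((q NOR q) NOR (r NOR r)) NOR ((q NOR q) NOR (r NOR r))) NOR (((q NOR q) NOR (r NOR r)) NOR ((q NOR q) NOR (r NOR r))))))) NOR ((q NOR q) NOR (((((q NOR r) NOR (q NOR r)) NOR ((q NOR r) NOR (q NOR r))) NOR ((((q NOR q) NOR (r NOR r)) NOR ((q NOR q) NOR (r NOR r))) NOR (((q NOR q) NOR (r NOR r)) NOR ((q NOR q) NOR (r NOR r))))) NOR ((((q NOR r) NOR (q NOR r)) NOR ((q NOR r) NOR (q NOR r))) NOR ((((q NOR q) NOR (r NOR r)) NOR ((q NOR q) NOR (r NOR r))) NOR (((q NOR q) NOR (r NOR r)) NOR ((q NOR q) NOR (r NOR r)))))))) NOR (((q NOR q) NOR (((((q NOR r) NOR (q NOR r)) NOR ((q NOR r) NOR (q NOR r))) NOR ((((q NOR q) NOR (r NOR r)) NOR ((q NOR q) NOR (r NOR r))) NOR (((q NOR q) NOR (r NOR r)) NOR ((q NOR q) NOR (r NOR r))))) NOR ((((q NOR r) NOR (q NOR r)) NOR ((q NOR r) NOR (q NOR r))) NOR ((((q NOR q) NOR (r NOR r)) NOR ((q NOR q) NOR (r NOR r))) NOR (((q NOR q) NOR (r NOR r)) NOR ((q NOR q) NOR (r NOR r))))))) NOR ((q NOR q) NOR (((((q NOR r) NOR (q NOR r)) NOR ((q NOR r) NOR (q NOR r))) NOR ((((q NOR q) NOR (r NOR r)) NOR ((q NOR q) NOR (r NOR r))) NOR (((q NOR q) NOR (r NOR r)) NOR ((q NOR q) NOR (r NOR r))))) NOR ((((q NOR r) NOR (q NOR r)) NOR ((q NOR r) NOR (q NOR r))) NOR ((((q NOR q) NOR (r NOR r)) NOR ((q NOR q) NOR (r NOR r))) NOR (((q NOR q) NOR (r NOR r)) NOR ((q NOR q) NOR (r NOR r))))))))))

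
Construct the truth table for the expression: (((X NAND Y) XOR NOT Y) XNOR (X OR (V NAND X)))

Y | V | X | Output
------------------
0 | 0 | 0 | 0
0 | 0 | 1 | 0
0 | 1 | 0 | 0
0 | 1 | 1 | 0
1 | 0 | 0 | 1
1 | 0 | 1 | 0
1 | 1 | 0 | 1
1 | 1 | 1 | 0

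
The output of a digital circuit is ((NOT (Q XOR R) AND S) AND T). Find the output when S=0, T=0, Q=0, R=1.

Substituting: ((NOT (0 XOR 1) AND 0) AND 0)
= 0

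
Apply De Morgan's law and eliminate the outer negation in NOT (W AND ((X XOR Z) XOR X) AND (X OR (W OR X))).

NOT W OR NOT ((X XOR Z) XOR X) OR NOT (X OR (W OR X))
De Morgan's: NOT(AND of terms) = OR of negations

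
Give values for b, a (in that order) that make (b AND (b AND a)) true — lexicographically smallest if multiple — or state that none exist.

b=1, a=1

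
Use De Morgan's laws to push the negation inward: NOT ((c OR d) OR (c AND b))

NOT (c OR d) AND NOT (c AND b)
De Morgan's: NOT(OR of terms) = AND of negations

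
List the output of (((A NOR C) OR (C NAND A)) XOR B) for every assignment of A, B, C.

A | B | C | Output
------------------
0 | 0 | 0 | 1
0 | 0 | 1 | 1
0 | 1 | 0 | 0
0 | 1 | 1 | 0
1 | 0 | 0 | 1
1 | 0 | 1 | 0
1 | 1 | 0 | 0
1 | 1 | 1 | 1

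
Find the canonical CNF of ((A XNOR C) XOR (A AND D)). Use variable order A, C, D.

(A OR NOT C OR D) AND (A OR NOT C OR NOT D) AND (NOT A OR C OR D) AND (NOT A OR NOT C OR NOT D)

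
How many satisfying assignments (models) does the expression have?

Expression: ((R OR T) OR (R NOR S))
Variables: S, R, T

Satisfying assignments: (0,0,0), (0,0,1), (0,1,0), (0,1,1), (1,0,1), (1,1,0), (1,1,1)
Count: 7 out of 8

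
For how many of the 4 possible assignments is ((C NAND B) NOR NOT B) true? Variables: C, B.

Satisfying assignments: (1,1)
Count: 1 out of 4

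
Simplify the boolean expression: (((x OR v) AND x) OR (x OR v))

By absorption (E OR (E AND v) = E):
= (x OR v)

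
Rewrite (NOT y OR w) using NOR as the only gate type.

(((y NOR y) NOR w) NOR ((y NOR y) NOR w))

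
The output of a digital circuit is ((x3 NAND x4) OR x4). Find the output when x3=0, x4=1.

Substituting: ((0 NAND 1) OR 1)
= 1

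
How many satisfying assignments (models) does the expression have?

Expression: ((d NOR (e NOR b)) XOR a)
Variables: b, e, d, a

Satisfying assignments: (0,0,0,1), (0,0,1,1), (0,1,0,0), (0,1,1,1), (1,0,0,0), (1,0,1,1), (1,1,0,0), (1,1,1,1)
Count: 8 out of 16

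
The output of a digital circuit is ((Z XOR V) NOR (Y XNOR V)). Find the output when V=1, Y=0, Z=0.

Substituting: ((0 XOR 1) NOR (0 XNOR 1))
= 0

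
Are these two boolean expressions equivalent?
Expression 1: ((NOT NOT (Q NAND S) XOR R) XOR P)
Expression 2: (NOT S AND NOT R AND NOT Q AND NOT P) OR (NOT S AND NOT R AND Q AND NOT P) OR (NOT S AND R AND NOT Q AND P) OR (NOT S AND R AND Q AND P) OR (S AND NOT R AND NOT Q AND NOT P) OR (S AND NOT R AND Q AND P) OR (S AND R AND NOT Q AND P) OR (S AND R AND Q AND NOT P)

Yes, they are equivalent — the two output columns agree on all 16 assignments:
S | R | Q | P | Expression 1 | Expression 2
-------------------------------------------
0 | 0 | 0 | 0 | 1 | 1
0 | 0 | 0 | 1 | 0 | 0
0 | 0 | 1 | 0 | 1 | 1
0 | 0 | 1 | 1 | 0 | 0
0 | 1 | 0 | 0 | 0 | 0
0 | 1 | 0 | 1 | 1 | 1
0 | 1 | 1 | 0 | 0 | 0
0 | 1 | 1 | 1 | 1 | 1
1 | 0 | 0 | 0 | 1 | 1
1 | 0 | 0 | 1 | 0 | 0
1 | 0 | 1 | 0 | 0 | 0
1 | 0 | 1 | 1 | 1 | 1
1 | 1 | 0 | 0 | 0 | 0
1 | 1 | 0 | 1 | 1 | 1
1 | 1 | 1 | 0 | 1 | 1
1 | 1 | 1 | 1 | 0 | 0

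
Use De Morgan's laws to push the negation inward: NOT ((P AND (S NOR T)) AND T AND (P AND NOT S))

NOT (P AND (S NOR T)) OR NOT T OR NOT (P AND NOT S)
De Morgan's: NOT(AND of terms) = OR of negations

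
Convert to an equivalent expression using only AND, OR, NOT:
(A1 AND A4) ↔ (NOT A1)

((A1 AND A4) AND (NOT A1)) OR (NOT (A1 AND A4) AND A1)
(Biconditional = both true or both false)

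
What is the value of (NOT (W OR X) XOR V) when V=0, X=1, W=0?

Substituting: (NOT (0 OR 1) XOR 0)
= 0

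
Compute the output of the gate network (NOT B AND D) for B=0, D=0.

Substituting: (NOT 0 AND 0)
= 0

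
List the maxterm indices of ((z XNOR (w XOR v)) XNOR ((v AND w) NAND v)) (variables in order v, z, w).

ΠM(1, 2, 4, 5) = (v OR z OR NOT w) AND (v OR NOT z OR w) AND (NOT v OR z OR w) AND (NOT v OR z OR NOT w)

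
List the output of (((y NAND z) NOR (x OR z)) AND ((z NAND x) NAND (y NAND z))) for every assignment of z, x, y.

z | x | y | Output
------------------
0 | 0 | 0 | 0
0 | 0 | 1 | 0
0 | 1 | 0 | 0
0 | 1 | 1 | 0
1 | 0 | 0 | 0
1 | 0 | 1 | 0
1 | 1 | 0 | 0
1 | 1 | 1 | 0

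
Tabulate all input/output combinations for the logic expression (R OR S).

R | S | Output
--------------
0 | 0 | 0
0 | 1 | 1
1 | 0 | 1
1 | 1 | 1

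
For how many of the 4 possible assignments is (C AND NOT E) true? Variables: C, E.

Satisfying assignments: (1,0)
Count: 1 out of 4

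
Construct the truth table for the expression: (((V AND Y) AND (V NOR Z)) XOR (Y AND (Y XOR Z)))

Z | V | Y | Output
------------------
0 | 0 | 0 | 0
0 | 0 | 1 | 1
0 | 1 | 0 | 0
0 | 1 | 1 | 1
1 | 0 | 0 | 0
1 | 0 | 1 | 0
1 | 1 | 0 | 0
1 | 1 | 1 | 0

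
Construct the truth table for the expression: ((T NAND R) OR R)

R | T | Output
--------------
0 | 0 | 1
0 | 1 | 1
1 | 0 | 1
1 | 1 | 1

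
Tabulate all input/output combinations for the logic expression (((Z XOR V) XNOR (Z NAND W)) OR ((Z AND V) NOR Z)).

Z | V | W | Output
------------------
0 | 0 | 0 | 1
0 | 0 | 1 | 1
0 | 1 | 0 | 1
0 | 1 | 1 | 1
1 | 0 | 0 | 1
1 | 0 | 1 | 0
1 | 1 | 0 | 0
1 | 1 | 1 | 1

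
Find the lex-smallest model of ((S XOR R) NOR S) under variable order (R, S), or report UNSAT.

R=0, S=0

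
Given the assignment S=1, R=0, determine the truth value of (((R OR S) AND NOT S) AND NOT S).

Substituting: (((0 OR 1) AND NOT 1) AND NOT 1)
= 0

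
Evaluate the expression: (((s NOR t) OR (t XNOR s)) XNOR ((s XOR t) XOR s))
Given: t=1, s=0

Substituting: (((0 NOR 1) OR (1 XNOR 0)) XNOR ((0 XOR 1) XOR 0))
= 0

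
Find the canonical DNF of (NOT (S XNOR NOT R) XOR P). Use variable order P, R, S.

(NOT P AND NOT R AND NOT S) OR (NOT P AND R AND S) OR (P AND NOT R AND S) OR (P AND R AND NOT S)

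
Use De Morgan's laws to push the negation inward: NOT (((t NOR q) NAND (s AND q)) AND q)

NOT ((t NOR q) NAND (s AND q)) OR NOT q
De Morgan's: NOT(AND of terms) = OR of negations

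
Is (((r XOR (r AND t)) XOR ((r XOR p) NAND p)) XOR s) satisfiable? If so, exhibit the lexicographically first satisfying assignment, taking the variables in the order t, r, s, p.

t=0, r=0, s=0, p=0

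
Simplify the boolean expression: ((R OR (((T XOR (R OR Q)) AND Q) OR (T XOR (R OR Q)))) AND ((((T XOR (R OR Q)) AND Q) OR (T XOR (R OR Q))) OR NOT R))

By distribution ((E OR v) AND (E OR NOT v) = E) then absorption (E OR (E AND v) = E):
= (T XOR (R OR Q))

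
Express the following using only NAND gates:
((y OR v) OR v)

((((y NAND y) NAND (v NAND v)) NAND ((y NAND y) NAND (v NAND v))) NAND (v NAND v))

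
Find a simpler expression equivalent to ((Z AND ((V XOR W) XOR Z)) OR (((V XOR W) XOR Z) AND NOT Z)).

By distribution ((E AND v) OR (E AND NOT v) = E):
= ((V XOR W) XOR Z)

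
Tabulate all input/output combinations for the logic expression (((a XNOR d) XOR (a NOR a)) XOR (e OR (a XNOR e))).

d | a | e | Output
------------------
0 | 0 | 0 | 1
0 | 0 | 1 | 1
0 | 1 | 0 | 0
0 | 1 | 1 | 1
1 | 0 | 0 | 0
1 | 0 | 1 | 0
1 | 1 | 0 | 1
1 | 1 | 1 | 0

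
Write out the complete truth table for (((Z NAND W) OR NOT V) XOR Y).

W | V | Y | Z | Output
----------------------
0 | 0 | 0 | 0 | 1
0 | 0 | 0 | 1 | 1
0 | 0 | 1 | 0 | 0
0 | 0 | 1 | 1 | 0
0 | 1 | 0 | 0 | 1
0 | 1 | 0 | 1 | 1
0 | 1 | 1 | 0 | 0
0 | 1 | 1 | 1 | 0
1 | 0 | 0 | 0 | 1
1 | 0 | 0 | 1 | 1
1 | 0 | 1 | 0 | 0
1 | 0 | 1 | 1 | 0
1 | 1 | 0 | 0 | 1
1 | 1 | 0 | 1 | 0
1 | 1 | 1 | 0 | 0
1 | 1 | 1 | 1 | 1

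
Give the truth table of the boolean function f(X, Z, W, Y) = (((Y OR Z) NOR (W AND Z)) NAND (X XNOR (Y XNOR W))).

X | Z | W | Y | Output
----------------------
0 | 0 | 0 | 0 | 1
0 | 0 | 0 | 1 | 1
0 | 0 | 1 | 0 | 0
0 | 0 | 1 | 1 | 1
0 | 1 | 0 | 0 | 1
0 | 1 | 0 | 1 | 1
0 | 1 | 1 | 0 | 1
0 | 1 | 1 | 1 | 1
1 | 0 | 0 | 0 | 0
1 | 0 | 0 | 1 | 1
1 | 0 | 1 | 0 | 1
1 | 0 | 1 | 1 | 1
1 | 1 | 0 | 0 | 1
1 | 1 | 0 | 1 | 1
1 | 1 | 1 | 0 | 1
1 | 1 | 1 | 1 | 1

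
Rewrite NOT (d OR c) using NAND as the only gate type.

(((d NAND d) NAND (c NAND c)) NAND ((d NAND d) NAND (c NAND c)))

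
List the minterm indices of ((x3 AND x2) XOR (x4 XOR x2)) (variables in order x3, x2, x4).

Σm(1, 2, 5, 7) = (NOT x3 AND NOT x2 AND x4) OR (NOT x3 AND x2 AND NOT x4) OR (x3 AND NOT x2 AND x4) OR (x3 AND x2 AND x4)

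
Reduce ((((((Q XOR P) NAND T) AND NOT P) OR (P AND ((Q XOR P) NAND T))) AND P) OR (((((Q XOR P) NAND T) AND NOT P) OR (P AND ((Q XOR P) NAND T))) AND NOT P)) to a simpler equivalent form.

By distribution ((E AND v) OR (E AND NOT v) = E) then distribution ((E AND v) OR (E AND NOT v) = E):
= ((Q XOR P) NAND T)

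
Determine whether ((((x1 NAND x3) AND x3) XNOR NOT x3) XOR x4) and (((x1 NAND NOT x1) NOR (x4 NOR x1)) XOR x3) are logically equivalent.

No. Counterexample: with x1=0, x3=0, x4=1, Expression 1 = 1 but Expression 2 = 0.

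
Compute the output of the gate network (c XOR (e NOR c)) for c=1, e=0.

Substituting: (1 XOR (0 NOR 1))
= 1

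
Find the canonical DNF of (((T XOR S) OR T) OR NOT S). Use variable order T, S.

(NOT T AND NOT S) OR (NOT T AND S) OR (T AND NOT S) OR (T AND S)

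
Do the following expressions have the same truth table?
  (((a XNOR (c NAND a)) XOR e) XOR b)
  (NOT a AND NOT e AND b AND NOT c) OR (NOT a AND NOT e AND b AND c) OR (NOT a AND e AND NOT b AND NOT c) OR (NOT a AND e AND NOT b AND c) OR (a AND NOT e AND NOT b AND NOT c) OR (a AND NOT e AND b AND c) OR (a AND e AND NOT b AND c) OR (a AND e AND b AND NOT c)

Yes, they are equivalent — the two output columns agree on all 16 assignments:
a | e | b | c | Expression 1 | Expression 2
-------------------------------------------
0 | 0 | 0 | 0 | 0 | 0
0 | 0 | 0 | 1 | 0 | 0
0 | 0 | 1 | 0 | 1 | 1
0 | 0 | 1 | 1 | 1 | 1
0 | 1 | 0 | 0 | 1 | 1
0 | 1 | 0 | 1 | 1 | 1
0 | 1 | 1 | 0 | 0 | 0
0 | 1 | 1 | 1 | 0 | 0
1 | 0 | 0 | 0 | 1 | 1
1 | 0 | 0 | 1 | 0 | 0
1 | 0 | 1 | 0 | 0 | 0
1 | 0 | 1 | 1 | 1 | 1
1 | 1 | 0 | 0 | 0 | 0
1 | 1 | 0 | 1 | 1 | 1
1 | 1 | 1 | 0 | 1 | 1
1 | 1 | 1 | 1 | 0 | 0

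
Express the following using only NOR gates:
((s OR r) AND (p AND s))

((((s NOR r) NOR (s NOR r)) NOR ((s NOR r) NOR (s NOR r))) NOR (((p NOR p) NOR (s NOR s)) NOR ((p NOR p) NOR (s NOR s))))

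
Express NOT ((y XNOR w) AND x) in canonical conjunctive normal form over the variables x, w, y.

(NOT x OR w OR y) AND (NOT x OR NOT w OR NOT y)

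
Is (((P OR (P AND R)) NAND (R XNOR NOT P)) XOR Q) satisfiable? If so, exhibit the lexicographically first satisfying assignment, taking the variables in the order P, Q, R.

P=0, Q=0, R=0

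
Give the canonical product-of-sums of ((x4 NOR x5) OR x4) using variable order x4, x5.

ΠM(1) = (x4 OR NOT x5)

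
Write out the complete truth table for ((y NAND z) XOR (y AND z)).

y | z | Output
--------------
0 | 0 | 1
0 | 1 | 1
1 | 0 | 1
1 | 1 | 1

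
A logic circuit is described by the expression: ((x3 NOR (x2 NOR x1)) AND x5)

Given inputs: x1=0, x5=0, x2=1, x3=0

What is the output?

Substituting: ((0 NOR (1 NOR 0)) AND 0)
= 0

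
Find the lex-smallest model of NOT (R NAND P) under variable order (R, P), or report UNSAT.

R=1, P=1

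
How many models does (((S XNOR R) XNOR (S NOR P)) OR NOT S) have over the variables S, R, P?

Satisfying assignments: (0,0,0), (0,0,1), (0,1,0), (0,1,1), (1,0,0), (1,0,1)
Count: 6 out of 8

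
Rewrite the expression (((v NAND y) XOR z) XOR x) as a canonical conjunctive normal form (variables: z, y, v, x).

(z OR y OR v OR NOT x) AND (z OR y OR NOT v OR NOT x) AND (z OR NOT y OR v OR NOT x) AND (z OR NOT y OR NOT v OR x) AND (NOT z OR y OR v OR x) AND (NOT z OR y OR NOT v OR x) AND (NOT z OR NOT y OR v OR x) AND (NOT z OR NOT y OR NOT v OR NOT x)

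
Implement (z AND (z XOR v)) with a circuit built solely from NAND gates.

((z NAND ((z NAND (z NAND v)) NAND (v NAND (z NAND v)))) NAND (z NAND ((z NAND (z NAND v)) NAND (v NAND (z NAND v)))))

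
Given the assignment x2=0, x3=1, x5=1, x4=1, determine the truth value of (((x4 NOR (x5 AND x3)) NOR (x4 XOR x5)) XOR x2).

Substituting: (((1 NOR (1 AND 1)) NOR (1 XOR 1)) XOR 0)
= 1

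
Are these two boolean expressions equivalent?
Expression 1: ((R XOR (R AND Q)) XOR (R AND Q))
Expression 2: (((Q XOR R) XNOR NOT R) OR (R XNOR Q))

No. Counterexample: with R=0, Q=0, Expression 1 = 0 but Expression 2 = 1.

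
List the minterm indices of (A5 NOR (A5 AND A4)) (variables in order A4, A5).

Σm(0, 2) = (NOT A4 AND NOT A5) OR (A4 AND NOT A5)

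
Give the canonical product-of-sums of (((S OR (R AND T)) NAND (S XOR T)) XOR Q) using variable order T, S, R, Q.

ΠM(1, 3, 4, 6, 9, 10, 13, 15) = (T OR S OR R OR NOT Q) AND (T OR S OR NOT R OR NOT Q) AND (T OR NOT S OR R OR Q) AND (T OR NOT S OR NOT R OR Q) AND (NOT T OR S OR R OR NOT Q) AND (NOT T OR S OR NOT R OR Q) AND (NOT T OR NOT S OR R OR NOT Q) AND (NOT T OR NOT S OR NOT R OR NOT Q)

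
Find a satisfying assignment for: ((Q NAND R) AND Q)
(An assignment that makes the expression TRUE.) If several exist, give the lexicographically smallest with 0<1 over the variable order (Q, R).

Q=1, R=0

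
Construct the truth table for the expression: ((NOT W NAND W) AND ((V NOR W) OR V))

V | W | Output
--------------
0 | 0 | 1
0 | 1 | 0
1 | 0 | 1
1 | 1 | 1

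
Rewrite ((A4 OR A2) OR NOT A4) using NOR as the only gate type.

((((A4 NOR A2) NOR (A4 NOR A2)) NOR (A4 NOR A4)) NOR (((A4 NOR A2) NOR (A4 NOR A2)) NOR (A4 NOR A4)))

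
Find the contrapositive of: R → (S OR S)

Contrapositive: NOT (S OR S) → NOT R
Note: A statement and its contrapositive are logically equivalent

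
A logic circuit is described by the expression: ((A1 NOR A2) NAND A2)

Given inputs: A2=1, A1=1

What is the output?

Substituting: ((1 NOR 1) NAND 1)
= 1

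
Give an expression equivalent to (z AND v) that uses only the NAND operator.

((z NAND v) NAND (z NAND v))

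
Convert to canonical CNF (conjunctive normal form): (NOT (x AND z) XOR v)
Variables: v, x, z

(v OR NOT x OR NOT z) AND (NOT v OR x OR z) AND (NOT v OR x OR NOT z) AND (NOT v OR NOT x OR z)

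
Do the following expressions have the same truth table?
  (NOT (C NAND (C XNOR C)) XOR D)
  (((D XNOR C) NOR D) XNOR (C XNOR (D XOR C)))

No. Counterexample: with D=1, C=1, Expression 1 = 0 but Expression 2 = 1.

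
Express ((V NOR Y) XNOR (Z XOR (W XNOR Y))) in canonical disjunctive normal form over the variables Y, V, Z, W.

(NOT Y AND NOT V AND NOT Z AND NOT W) OR (NOT Y AND NOT V AND Z AND W) OR (NOT Y AND V AND NOT Z AND W) OR (NOT Y AND V AND Z AND NOT W) OR (Y AND NOT V AND NOT Z AND NOT W) OR (Y AND NOT V AND Z AND W) OR (Y AND V AND NOT Z AND NOT W) OR (Y AND V AND Z AND W)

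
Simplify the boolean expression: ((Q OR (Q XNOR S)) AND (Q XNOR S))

By absorption (E AND (E OR v) = E):
= (Q XNOR S)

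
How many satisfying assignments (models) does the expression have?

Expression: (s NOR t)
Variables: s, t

Satisfying assignments: (0,0)
Count: 1 out of 4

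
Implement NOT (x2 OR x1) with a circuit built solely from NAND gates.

(((x2 NAND x2) NAND (x1 NAND x1)) NAND ((x2 NAND x2) NAND (x1 NAND x1)))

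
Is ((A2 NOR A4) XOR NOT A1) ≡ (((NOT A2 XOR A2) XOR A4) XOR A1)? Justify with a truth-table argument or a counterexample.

No. Counterexample: with A4=0, A2=0, A1=0, Expression 1 = 0 but Expression 2 = 1.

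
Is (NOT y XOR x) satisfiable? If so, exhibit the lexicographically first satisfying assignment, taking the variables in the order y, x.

y=0, x=0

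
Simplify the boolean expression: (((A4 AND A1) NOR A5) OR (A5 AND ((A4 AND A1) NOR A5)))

By absorption (E OR (E AND v) = E):
= ((A4 AND A1) NOR A5)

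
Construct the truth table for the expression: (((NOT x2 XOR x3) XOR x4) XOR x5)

x3 | x4 | x5 | x2 | Output
--------------------------
0 | 0 | 0 | 0 | 1
0 | 0 | 0 | 1 | 0
0 | 0 | 1 | 0 | 0
0 | 0 | 1 | 1 | 1
0 | 1 | 0 | 0 | 0
0 | 1 | 0 | 1 | 1
0 | 1 | 1 | 0 | 1
0 | 1 | 1 | 1 | 0
1 | 0 | 0 | 0 | 0
1 | 0 | 0 | 1 | 1
1 | 0 | 1 | 0 | 1
1 | 0 | 1 | 1 | 0
1 | 1 | 0 | 0 | 1
1 | 1 | 0 | 1 | 0
1 | 1 | 1 | 0 | 0
1 | 1 | 1 | 1 | 1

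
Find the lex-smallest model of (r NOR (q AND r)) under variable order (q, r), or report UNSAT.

q=0, r=0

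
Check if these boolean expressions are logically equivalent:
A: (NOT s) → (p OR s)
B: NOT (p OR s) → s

Yes, Contrapositive is always equivalent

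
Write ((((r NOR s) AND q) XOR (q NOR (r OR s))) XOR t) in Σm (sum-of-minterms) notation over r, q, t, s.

Σm(0, 3, 4, 7, 10, 11, 14, 15) = (NOT r AND NOT q AND NOT t AND NOT s) OR (NOT r AND NOT q AND t AND s) OR (NOT r AND q AND NOT t AND NOT s) OR (NOT r AND q AND t AND s) OR (r AND NOT q AND t AND NOT s) OR (r AND NOT q AND t AND s) OR (r AND q AND t AND NOT s) OR (r AND q AND t AND s)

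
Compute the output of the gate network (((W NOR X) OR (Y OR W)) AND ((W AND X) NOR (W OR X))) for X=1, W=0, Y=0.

Substituting: (((0 NOR 1) OR (0 OR 0)) AND ((0 AND 1) NOR (0 OR 1)))
= 0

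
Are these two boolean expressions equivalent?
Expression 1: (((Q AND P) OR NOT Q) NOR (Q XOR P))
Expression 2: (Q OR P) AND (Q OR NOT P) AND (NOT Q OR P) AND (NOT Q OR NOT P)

Yes, they are equivalent — the two output columns agree on all 4 assignments:
Q | P | Expression 1 | Expression 2
-----------------------------------
0 | 0 | 0 | 0
0 | 1 | 0 | 0
1 | 0 | 0 | 0
1 | 1 | 0 | 0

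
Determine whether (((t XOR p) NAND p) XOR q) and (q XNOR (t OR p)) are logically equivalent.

No. Counterexample: with p=0, q=0, t=1, Expression 1 = 1 but Expression 2 = 0.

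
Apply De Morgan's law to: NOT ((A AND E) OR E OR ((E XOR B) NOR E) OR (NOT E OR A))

NOT (A AND E) AND NOT E AND NOT ((E XOR B) NOR E) AND NOT (NOT E OR A)
De Morgan's: NOT(OR of terms) = AND of negations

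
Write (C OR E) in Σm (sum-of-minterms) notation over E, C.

Σm(1, 2, 3) = (NOT E AND C) OR (E AND NOT C) OR (E AND C)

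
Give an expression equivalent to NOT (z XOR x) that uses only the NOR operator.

(((((z NOR x) NOR (z NOR x)) NOR ((z NOR x) NOR (z NOR x))) NOR ((((z NOR z) NOR (x NOR x)) NOR ((z NOR z) NOR (x NOR x))) NOR (((z NOR z) NOR (x NOR x)) NOR ((z NOR z) NOR (x NOR x))))) NOR ((((z NOR x) NOR (z NOR x)) NOR ((z NOR x) NOR (z NOR x))) NOR ((((z NOR z) NOR (x NOR x)) NOR ((z NOR z) NOR (x NOR x))) NOR (((z NOR z) NOR (x NOR x)) NOR ((z NOR z) NOR (x NOR x))))))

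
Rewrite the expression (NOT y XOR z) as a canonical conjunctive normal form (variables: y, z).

(y OR NOT z) AND (NOT y OR z)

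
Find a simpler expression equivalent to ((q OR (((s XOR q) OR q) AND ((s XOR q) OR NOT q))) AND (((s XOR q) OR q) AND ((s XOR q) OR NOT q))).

By absorption (E AND (E OR v) = E) then distribution ((E OR v) AND (E OR NOT v) = E):
= (s XOR q)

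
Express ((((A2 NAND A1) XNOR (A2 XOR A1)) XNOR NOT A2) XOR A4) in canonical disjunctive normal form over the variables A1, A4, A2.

(NOT A1 AND A4 AND NOT A2) OR (NOT A1 AND A4 AND A2) OR (A1 AND NOT A4 AND NOT A2) OR (A1 AND A4 AND A2)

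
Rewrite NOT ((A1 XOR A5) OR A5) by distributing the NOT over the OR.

NOT (A1 XOR A5) AND NOT A5
De Morgan's: NOT(OR of terms) = AND of negations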